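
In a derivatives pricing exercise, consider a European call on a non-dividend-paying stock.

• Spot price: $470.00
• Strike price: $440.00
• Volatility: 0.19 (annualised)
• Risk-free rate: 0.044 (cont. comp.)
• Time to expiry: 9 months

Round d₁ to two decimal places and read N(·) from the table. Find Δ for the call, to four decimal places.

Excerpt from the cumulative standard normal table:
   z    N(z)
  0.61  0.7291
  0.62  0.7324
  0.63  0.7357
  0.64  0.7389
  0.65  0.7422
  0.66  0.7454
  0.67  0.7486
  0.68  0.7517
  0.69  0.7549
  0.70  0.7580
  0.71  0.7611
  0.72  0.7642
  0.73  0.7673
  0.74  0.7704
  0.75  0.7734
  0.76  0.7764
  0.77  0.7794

σ√T = 0.19·√0.75 = 0.1645
ln(S/K) + (r + σ²/2)T = ln(470/440) + (0.044 + 0.19²/2)·0.75 = 0.0660 + 0.0465 = 0.1125
d₁ = 0.1125 / 0.1645 = 0.6837 which rounds to 0.68
N(d₁) = N(0.68) = 0.7517
Δ_call = N(d₁) = 0.7517

0.7517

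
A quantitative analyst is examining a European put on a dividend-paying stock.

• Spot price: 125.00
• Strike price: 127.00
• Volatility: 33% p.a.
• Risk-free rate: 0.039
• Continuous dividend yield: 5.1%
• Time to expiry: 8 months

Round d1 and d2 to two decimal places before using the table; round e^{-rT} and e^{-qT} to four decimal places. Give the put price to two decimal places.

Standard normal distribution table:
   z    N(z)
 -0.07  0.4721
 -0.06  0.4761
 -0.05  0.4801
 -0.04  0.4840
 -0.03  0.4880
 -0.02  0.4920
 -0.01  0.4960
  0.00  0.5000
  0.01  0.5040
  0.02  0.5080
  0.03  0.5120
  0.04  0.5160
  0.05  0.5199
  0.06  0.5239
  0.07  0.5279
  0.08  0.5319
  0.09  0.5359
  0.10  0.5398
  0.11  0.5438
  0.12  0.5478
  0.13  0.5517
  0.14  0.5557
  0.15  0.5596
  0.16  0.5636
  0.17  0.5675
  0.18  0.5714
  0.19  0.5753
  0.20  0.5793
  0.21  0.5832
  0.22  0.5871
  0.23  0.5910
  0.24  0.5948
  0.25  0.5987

14.64

σ√T = 0.33·√0.6667 = 0.2694
d₁ = [ln(125/127) + (0.039 − 0.051 + 0.33²/2)·0.6667] / 0.2694 = [-0.0159 + 0.0283] / 0.2694 = 0.0461 ⇒ 0.05
d₂ = d₁ − σ√T = 0.0461 − 0.2694 = -0.2233 ⇒ -0.22
e^(−qT) = e^(−0.051·0.6667) = 0.9666;  e^(−rT) = e^(−0.039·0.6667) = 0.9743
N(−d₂) = N(0.22) = 0.5871;  N(−d₁) = N(-0.05) = 0.4801
P = 127·0.9743·0.5871 − 125·0.9666·0.4801 = 72.6455 − 58.0081 = 14.6374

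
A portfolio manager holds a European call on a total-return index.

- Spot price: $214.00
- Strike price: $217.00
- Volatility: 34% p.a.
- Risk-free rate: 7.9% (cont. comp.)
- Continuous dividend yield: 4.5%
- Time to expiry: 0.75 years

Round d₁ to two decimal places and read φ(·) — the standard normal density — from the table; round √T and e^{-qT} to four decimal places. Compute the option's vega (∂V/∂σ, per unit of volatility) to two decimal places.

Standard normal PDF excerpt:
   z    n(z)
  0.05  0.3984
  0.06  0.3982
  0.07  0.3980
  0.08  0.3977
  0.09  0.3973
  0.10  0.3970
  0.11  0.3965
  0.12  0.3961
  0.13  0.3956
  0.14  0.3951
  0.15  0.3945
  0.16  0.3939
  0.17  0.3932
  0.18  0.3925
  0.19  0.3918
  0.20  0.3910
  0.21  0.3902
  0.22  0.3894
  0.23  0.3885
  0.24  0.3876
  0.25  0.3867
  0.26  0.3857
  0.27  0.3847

70.20

σ√T = 0.34 × 0.8660 = 0.2944
d₁ = [ln(214/217) + (0.079 − 0.045 + ½·0.34²)·0.75] / (σ√T) = (-0.0139 + 0.0689) / 0.2944 = 0.1865 which rounds to 0.19
√T = √0.75 = 0.8660
φ(d₁) = φ(0.19) = 0.3918
e^(−qT) = e^(−0.045·0.75) = 0.9668
vega = S·e^(−qT)·φ(d₁)·√T = 214·0.9668·0.3918·0.8660 = 70.1993
(Vega is the same for a European call and put with the same parameters.)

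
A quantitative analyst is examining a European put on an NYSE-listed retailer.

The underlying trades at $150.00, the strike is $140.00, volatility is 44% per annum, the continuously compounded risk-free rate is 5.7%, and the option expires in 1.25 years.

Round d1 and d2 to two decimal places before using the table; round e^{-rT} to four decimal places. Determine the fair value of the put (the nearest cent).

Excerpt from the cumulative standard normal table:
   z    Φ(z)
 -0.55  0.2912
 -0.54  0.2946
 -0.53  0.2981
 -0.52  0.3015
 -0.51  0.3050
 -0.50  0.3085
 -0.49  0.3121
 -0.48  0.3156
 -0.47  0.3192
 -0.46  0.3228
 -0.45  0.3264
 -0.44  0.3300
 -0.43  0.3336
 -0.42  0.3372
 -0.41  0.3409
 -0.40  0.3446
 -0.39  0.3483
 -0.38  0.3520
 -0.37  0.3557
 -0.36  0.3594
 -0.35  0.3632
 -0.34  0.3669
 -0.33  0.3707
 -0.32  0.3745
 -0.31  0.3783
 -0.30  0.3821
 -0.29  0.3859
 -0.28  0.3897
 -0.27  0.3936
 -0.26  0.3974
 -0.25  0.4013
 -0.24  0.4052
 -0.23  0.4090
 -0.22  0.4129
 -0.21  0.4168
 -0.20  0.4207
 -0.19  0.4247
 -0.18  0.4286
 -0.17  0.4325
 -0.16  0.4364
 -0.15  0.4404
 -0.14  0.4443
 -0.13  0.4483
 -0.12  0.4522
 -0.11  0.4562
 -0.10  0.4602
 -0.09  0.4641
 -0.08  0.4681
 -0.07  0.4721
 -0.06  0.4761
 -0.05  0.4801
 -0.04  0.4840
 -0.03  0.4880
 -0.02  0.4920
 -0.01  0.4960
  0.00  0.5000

$18.38

σ√T = 0.44 × 1.1180 = 0.4919
d₁ = [ln(150/140) + (0.057 + 0.44²/2)·1.25] / 0.4919 = [0.0690 + 0.1922] / 0.4919 = 0.5311 → 0.53
d₂ = d₁ − σ√T = 0.5311 − 0.4919 = 0.0391 → 0.04
exp(−rT) = exp(−0.057·1.25) = 0.9312
N(−d₂) = N(-0.04) = 0.4840;  N(−d₁) = N(-0.53) = 0.2981
P = 140·0.9312·0.4840 − 150·0.2981 = 63.0981 − 44.7150 = 18.3831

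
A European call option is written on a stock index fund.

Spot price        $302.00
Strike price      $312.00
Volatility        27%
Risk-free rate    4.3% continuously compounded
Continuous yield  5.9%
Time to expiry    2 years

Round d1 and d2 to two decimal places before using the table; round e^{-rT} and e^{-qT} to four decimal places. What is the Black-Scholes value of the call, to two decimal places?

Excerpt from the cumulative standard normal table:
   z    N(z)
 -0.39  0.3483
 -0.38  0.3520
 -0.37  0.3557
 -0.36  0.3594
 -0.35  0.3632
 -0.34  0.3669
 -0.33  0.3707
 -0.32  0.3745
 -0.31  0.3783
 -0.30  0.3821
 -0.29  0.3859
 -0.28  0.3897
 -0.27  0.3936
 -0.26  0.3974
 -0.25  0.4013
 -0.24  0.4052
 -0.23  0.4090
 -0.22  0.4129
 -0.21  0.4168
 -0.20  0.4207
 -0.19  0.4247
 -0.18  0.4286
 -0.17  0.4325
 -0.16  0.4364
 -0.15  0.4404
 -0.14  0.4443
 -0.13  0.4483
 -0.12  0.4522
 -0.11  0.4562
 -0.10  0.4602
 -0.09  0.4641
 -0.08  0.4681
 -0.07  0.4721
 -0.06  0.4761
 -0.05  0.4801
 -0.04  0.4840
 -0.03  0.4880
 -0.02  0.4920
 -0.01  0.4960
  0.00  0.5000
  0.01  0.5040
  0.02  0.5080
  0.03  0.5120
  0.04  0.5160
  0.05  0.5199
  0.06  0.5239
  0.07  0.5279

T = 2;  σ√T = 0.3818
ln(S/K) + (r − q + σ²/2)T = ln(302/312) + (0.043 − 0.059 + 0.27²/2)·2 = -0.0326 + 0.0409 = 0.0083
d₁ = 0.0083 / 0.3818 = 0.0218 ≈ 0.02
d₂ = d₁ − σ√T = 0.0218 − 0.3818 = -0.3600 ≈ -0.36
exp(−qT) = exp(−0.059·2) = 0.8887;  exp(−rT) = exp(−0.043·2) = 0.9176
N(d₁) = N(0.02) = 0.5080;  N(d₂) = N(-0.36) = 0.3594
C = 302·0.8887·0.5080 − 312·0.9176·0.3594 = 136.3408 − 102.8931 = 33.4477

$33.45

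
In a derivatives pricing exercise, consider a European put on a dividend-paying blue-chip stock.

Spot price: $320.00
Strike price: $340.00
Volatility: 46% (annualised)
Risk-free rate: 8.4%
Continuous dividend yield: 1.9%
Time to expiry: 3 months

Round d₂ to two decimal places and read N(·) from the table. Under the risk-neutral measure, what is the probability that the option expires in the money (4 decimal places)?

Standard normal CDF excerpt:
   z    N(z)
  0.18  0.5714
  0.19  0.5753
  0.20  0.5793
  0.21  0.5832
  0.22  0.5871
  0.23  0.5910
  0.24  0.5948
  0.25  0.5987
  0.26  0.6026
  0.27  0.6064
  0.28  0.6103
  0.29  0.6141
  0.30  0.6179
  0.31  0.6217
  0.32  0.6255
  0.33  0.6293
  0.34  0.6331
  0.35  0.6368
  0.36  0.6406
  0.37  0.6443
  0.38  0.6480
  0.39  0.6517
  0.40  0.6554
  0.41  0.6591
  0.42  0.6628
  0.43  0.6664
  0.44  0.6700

0.6217

T = 0.25;  σ√T = 0.2300
d₁ = [ln(320/340) + (0.084 − 0.019 + 0.46²/2)·0.25] / 0.2300 = [-0.0606 + 0.0427] / 0.2300 = -0.0779 ≈ -0.08
d₂ = d₁ − σ√T = -0.0779 − 0.2300 = -0.3079 ≈ -0.31
Risk-neutral Pr[S_T < K] = N(−d₂) = N(0.31) = 0.6217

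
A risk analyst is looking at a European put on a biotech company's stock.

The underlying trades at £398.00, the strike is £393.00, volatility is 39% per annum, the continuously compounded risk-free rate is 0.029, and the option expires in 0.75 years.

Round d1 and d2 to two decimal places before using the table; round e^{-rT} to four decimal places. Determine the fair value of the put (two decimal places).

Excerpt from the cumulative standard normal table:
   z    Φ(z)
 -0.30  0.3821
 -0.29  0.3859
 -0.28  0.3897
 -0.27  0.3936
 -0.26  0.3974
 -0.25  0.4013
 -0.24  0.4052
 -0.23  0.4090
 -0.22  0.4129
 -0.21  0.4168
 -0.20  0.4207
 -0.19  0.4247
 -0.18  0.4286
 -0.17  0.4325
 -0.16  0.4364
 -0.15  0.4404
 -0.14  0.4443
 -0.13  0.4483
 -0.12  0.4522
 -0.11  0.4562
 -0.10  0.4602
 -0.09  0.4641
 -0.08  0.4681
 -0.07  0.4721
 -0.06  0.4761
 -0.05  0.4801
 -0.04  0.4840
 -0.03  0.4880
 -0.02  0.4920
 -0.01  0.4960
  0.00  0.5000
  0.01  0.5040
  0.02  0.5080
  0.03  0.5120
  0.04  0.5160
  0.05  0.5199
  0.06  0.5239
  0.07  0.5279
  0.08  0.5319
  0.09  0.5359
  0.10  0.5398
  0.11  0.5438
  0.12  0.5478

£46.35

σ√T = 0.39 × 0.8660 = 0.3377
d₁ = [ln(398/393) + (0.029 + 0.39²/2)·0.75] / 0.3377 = [0.0126 + 0.0788] / 0.3377 = 0.2707 ≈ 0.27
d₂ = d₁ − σ√T = 0.2707 − 0.3377 = -0.0670 ≈ -0.07
exp(−rT) = exp(−0.029·0.75) = 0.9785
N(−d₂) = N(0.07) = 0.5279;  N(−d₁) = N(-0.27) = 0.3936
P = 393·0.9785·0.5279 − 398·0.3936 = 203.0042 − 156.6528 = 46.3514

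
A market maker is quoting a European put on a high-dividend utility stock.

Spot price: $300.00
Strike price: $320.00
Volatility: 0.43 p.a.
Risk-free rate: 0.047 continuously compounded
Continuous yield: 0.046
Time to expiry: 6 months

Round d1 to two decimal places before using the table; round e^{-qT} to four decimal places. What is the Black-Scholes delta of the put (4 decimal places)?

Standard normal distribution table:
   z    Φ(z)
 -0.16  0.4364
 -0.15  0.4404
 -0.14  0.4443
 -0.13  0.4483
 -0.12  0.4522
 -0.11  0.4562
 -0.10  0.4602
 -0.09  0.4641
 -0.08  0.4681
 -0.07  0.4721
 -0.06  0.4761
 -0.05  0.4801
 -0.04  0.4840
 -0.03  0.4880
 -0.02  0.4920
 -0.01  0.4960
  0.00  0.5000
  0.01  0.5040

-0.5120

T = 0.5;  σ√T = 0.3041
d₁ = [ln(300/320) + (0.047 − 0.046 + 0.43²/2)·0.5] / 0.3041 = [-0.0645 + 0.0467] / 0.3041 = -0.0586 ⇒ -0.06
N(d₁) = N(-0.06) = 0.4761
Δ_put = exp(−qT)·(N(d₁) − 1) = 0.9773·(0.4761 − 1) = -0.5120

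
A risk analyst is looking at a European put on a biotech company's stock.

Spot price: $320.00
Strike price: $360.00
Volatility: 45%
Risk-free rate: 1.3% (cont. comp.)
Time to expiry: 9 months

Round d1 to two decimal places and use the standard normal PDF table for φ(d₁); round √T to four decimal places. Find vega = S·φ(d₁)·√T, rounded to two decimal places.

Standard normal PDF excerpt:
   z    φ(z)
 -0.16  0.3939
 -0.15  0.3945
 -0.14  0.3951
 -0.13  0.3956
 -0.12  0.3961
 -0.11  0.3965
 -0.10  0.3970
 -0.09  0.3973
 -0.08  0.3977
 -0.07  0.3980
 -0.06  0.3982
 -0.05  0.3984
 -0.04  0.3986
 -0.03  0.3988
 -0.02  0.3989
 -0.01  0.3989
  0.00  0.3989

110.21

σ√T = 0.45·√0.75 = 0.3897
d₁ = [ln(320/360) + (0.013 + 0.45²/2)·0.75] / 0.3897 = [-0.1178 + 0.0857] / 0.3897 = -0.0824 ≈ -0.08
√T = √0.75 = 0.8660
φ(d₁) = φ(-0.08) = 0.3977
vega = S·φ(d₁)·√T = 320·0.3977·0.8660 = 110.2106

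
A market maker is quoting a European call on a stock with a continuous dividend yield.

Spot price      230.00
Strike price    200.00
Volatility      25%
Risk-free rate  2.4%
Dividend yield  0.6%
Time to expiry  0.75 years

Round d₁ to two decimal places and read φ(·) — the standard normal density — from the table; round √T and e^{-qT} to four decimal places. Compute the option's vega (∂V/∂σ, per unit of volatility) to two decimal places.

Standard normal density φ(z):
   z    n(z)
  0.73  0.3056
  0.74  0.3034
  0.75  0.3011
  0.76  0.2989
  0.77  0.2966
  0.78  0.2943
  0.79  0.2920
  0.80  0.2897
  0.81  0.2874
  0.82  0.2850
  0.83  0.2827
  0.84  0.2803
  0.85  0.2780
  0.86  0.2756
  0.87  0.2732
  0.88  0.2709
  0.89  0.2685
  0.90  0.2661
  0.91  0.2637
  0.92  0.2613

56.51

σ√T = 0.25 × 0.8660 = 0.2165
d₁ = [ln(230/200) + (0.024 − 0.006 + 0.25²/2)·0.75] / 0.2165 = [0.1398 + 0.0369] / 0.2165 = 0.8161 ⇒ 0.82
√T = √0.75 = 0.8660
φ(d₁) = φ(0.82) = 0.2850
e^(−qT) = e^(−0.006·0.75) = 0.9955
vega = S·e^(−qT)·φ(d₁)·√T = 230·0.9955·0.2850·0.8660 = 56.5109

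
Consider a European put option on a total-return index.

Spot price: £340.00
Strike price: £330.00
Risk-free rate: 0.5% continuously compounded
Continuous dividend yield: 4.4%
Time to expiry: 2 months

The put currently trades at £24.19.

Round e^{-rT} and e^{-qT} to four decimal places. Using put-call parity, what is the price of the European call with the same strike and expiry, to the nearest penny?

£31.97

e^(−qT) = e^(−0.044·0.1667) = 0.9927;  e^(−rT) = e^(−0.005·0.1667) = 0.9992
Put-call parity: C − P = S·e^(−qT) − K·e^(−rT) = 340·0.9927 − 330·0.9992 = 337.5180 − 329.7360 = 7.7820
C = P + (C − P) = 24.19 + (7.7820) = 31.9720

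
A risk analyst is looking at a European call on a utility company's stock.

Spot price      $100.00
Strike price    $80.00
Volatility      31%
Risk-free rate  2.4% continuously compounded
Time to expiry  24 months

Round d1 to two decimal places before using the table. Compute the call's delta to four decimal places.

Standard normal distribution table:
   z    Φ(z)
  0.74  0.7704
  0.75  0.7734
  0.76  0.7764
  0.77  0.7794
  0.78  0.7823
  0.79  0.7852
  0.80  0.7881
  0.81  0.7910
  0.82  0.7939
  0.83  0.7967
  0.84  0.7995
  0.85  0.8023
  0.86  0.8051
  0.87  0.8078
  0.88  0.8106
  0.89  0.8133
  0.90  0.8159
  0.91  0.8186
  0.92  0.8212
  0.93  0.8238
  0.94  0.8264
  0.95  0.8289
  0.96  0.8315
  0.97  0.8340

σ√T = 0.31 × 1.4142 = 0.4384
d₁ = [ln(100/80) + (0.024 + 0.31²/2)·2] / 0.4384 = [0.2231 + 0.1441] / 0.4384 = 0.8377 ⇒ 0.84
N(d₁) = N(0.84) = 0.7995
Δ_call = N(d₁) = 0.7995

0.7995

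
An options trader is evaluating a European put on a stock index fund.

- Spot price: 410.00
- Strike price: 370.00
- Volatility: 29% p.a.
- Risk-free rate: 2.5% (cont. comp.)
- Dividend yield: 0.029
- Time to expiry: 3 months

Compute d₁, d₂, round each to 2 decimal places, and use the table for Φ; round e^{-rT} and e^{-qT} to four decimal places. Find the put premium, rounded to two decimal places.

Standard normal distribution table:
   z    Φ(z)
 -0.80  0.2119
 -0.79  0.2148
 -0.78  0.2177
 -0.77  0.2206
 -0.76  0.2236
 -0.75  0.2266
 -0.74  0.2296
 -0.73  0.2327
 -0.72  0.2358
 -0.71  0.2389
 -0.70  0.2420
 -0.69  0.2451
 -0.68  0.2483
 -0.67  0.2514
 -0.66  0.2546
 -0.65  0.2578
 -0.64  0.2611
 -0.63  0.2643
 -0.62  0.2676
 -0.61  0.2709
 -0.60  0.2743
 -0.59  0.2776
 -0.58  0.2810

σ√T = 0.29·√0.25 = 0.1450
d₁ = [ln(410/370) + (0.025 − 0.029 + 0.29²/2)·0.25] / 0.1450 = [0.1027 + 0.0095] / 0.1450 = 0.7736 ≈ 0.77
d₂ = d₁ − σ√T = 0.7736 − 0.1450 = 0.6286 ≈ 0.63
exp(−qT) = exp(−0.029·0.25) = 0.9928;  exp(−rT) = exp(−0.025·0.25) = 0.9938
P = 370·0.9938·N(-0.63) − 410·0.9928·N(-0.77) = 370·0.9938·0.2643 − 410·0.9928·0.2206 = 97.1847 − 89.7948 = 7.3899

7.39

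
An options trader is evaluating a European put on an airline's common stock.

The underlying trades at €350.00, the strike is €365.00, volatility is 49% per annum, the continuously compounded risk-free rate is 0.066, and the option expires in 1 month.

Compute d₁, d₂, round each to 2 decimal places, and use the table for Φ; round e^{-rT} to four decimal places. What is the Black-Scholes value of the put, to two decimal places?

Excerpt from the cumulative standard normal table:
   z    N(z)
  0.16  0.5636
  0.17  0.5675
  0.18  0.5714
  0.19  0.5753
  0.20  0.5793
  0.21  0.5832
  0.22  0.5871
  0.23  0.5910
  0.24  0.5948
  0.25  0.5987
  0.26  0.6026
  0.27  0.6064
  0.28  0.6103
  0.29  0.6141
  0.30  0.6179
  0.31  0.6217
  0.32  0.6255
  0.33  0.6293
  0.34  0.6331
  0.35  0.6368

€27.08

σ√T = 0.49 × 0.2887 = 0.1415
d₁ = [ln(350/365) + (0.066 + 0.49²/2)·0.08333] / 0.1415 = [-0.0420 + 0.0155] / 0.1415 = -0.1871 → -0.19
d₂ = d₁ − σ√T = -0.1871 − 0.1415 = -0.3285 → -0.33
exp(−rT) = exp(−0.066·0.08333) = 0.9945
N(−d₂) = N(0.33) = 0.6293;  N(−d₁) = N(0.19) = 0.5753
P = 365·0.9945·0.6293 − 350·0.5753 = 228.4312 − 201.3550 = 27.0762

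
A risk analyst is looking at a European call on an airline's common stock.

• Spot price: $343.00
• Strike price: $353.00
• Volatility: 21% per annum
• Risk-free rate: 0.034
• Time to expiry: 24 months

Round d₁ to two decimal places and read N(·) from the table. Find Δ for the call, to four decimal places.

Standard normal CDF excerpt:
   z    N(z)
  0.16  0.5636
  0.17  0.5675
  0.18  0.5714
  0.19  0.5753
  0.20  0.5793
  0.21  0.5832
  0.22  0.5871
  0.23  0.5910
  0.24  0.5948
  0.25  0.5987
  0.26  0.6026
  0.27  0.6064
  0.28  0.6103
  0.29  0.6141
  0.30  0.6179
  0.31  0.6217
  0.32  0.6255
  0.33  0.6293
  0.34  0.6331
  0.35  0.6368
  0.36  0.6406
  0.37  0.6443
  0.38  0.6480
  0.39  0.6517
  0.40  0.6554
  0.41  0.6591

σ√T = 0.21·√2 = 0.2970
d₁ = [ln(343/353) + (0.034 + ½·0.21²)·2] / (σ√T) = (-0.0287 + 0.1121) / 0.2970 = 0.2807 ≈ 0.28
N(d₁) = N(0.28) = 0.6103
Δ_call = N(d₁) = 0.6103

0.6103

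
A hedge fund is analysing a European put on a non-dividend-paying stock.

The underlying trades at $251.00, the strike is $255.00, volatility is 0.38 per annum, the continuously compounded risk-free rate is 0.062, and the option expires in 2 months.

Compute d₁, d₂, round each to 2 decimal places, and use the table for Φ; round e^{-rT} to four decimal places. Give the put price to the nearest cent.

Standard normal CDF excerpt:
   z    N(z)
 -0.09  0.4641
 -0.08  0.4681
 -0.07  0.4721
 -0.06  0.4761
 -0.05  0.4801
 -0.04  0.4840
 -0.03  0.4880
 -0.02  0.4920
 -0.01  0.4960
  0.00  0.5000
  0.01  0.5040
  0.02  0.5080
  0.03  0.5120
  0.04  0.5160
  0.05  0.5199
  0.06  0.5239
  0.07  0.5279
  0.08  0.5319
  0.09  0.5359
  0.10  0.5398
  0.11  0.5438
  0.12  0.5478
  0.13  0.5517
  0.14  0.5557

$15.76

T = 0.1667;  σ√T = 0.1551
d₁ = [ln(251/255) + (0.062 + 0.38²/2)·0.1667] / 0.1551 = [-0.0158 + 0.0224] / 0.1551 = 0.0423 ⇒ 0.04
d₂ = d₁ − σ√T = 0.0423 − 0.1551 = -0.1129 ⇒ -0.11
exp(−rT) = exp(−0.062·0.1667) = 0.9897
N(−d₂) = N(0.11) = 0.5438;  N(−d₁) = N(-0.04) = 0.4840
P = 255·0.9897·0.5438 − 251·0.4840 = 137.2407 − 121.4840 = 15.7567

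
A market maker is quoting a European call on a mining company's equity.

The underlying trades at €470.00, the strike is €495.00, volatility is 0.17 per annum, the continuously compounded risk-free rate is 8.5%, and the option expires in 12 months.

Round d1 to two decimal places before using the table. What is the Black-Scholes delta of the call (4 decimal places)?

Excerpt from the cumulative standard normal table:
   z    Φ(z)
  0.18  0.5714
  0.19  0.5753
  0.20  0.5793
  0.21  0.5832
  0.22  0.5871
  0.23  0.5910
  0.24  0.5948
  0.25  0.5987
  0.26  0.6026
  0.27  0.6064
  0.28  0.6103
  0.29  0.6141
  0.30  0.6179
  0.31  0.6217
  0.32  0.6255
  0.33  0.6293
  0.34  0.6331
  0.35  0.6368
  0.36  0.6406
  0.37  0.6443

σ√T = 0.17·√1 = 0.1700
d₁ = [ln(470/495) + (0.085 + 0.17²/2)·1] / 0.1700 = [-0.0518 + 0.0995] / 0.1700 = 0.2801 → 0.28
N(d₁) = N(0.28) = 0.6103
Δ_call = N(d₁) = 0.6103

0.6103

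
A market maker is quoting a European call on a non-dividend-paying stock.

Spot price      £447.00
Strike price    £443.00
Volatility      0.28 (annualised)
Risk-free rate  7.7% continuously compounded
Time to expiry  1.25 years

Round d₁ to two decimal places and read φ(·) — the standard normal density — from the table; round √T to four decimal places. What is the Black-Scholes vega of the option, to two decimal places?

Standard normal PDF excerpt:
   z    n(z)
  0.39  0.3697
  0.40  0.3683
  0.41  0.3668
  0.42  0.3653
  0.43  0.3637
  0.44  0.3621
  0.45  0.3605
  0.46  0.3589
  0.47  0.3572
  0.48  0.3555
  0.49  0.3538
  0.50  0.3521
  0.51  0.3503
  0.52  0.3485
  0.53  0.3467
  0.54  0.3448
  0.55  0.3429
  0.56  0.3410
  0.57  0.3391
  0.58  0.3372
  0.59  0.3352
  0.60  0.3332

176.81

σ√T = 0.28·√1.25 = 0.3130
d₁ = [ln(447/443) + (0.077 + ½·0.28²)·1.25] / (σ√T) = (0.0090 + 0.1452) / 0.3130 = 0.4927 which rounds to 0.49
√T = √1.25 = 1.1180
φ(d₁) = φ(0.49) = 0.3538
vega = S·φ(d₁)·√T = 447·0.3538·1.1180 = 176.8101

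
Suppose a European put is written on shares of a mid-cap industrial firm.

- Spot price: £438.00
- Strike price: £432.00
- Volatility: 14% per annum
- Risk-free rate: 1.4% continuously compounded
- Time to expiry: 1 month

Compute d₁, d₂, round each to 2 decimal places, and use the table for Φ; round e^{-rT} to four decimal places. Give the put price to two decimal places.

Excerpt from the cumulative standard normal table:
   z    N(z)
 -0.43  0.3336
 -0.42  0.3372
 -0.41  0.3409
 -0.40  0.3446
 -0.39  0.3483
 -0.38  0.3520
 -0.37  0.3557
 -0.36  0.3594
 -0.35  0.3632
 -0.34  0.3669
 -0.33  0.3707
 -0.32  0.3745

£4.16

T = 0.08333;  σ√T = 0.0404
d₁ = [ln(438/432) + (0.014 + 0.14²/2)·0.08333] / 0.0404 = [0.0138 + 0.0020] / 0.0404 = 0.3904 which rounds to 0.39
d₂ = d₁ − σ√T = 0.3904 − 0.0404 = 0.3500 which rounds to 0.35
exp(−rT) = exp(−0.014·0.08333) = 0.9988
P = 432·0.9988·N(-0.35) − 438·N(-0.39) = 432·0.9988·0.3632 − 438·0.3483 = 156.7141 − 152.5554 = 4.1587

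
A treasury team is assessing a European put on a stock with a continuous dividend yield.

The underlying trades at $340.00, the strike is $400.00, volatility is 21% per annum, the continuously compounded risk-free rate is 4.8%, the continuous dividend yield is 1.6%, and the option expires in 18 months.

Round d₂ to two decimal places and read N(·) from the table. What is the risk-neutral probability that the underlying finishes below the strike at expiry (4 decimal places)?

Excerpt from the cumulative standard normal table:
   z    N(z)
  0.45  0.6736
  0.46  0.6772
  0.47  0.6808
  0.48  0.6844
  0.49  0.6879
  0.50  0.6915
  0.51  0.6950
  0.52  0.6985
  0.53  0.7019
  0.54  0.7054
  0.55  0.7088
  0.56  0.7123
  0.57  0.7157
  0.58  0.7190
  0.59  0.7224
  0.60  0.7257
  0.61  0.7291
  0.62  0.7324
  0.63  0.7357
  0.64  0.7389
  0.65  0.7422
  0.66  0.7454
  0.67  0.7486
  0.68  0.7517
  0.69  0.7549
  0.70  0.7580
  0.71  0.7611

σ√T = 0.21 × 1.2247 = 0.2572
d₁ = [ln(340/400) + (0.048 − 0.016 + ½·0.21²)·1.5] / (σ√T) = (-0.1625 + 0.0811) / 0.2572 = -0.3167 → -0.32
d₂ = -0.3167 − 0.2572 = -0.5739 → -0.57
Risk-neutral Pr[S_T < K] = N(−d₂) = N(0.57) = 0.7157

0.7157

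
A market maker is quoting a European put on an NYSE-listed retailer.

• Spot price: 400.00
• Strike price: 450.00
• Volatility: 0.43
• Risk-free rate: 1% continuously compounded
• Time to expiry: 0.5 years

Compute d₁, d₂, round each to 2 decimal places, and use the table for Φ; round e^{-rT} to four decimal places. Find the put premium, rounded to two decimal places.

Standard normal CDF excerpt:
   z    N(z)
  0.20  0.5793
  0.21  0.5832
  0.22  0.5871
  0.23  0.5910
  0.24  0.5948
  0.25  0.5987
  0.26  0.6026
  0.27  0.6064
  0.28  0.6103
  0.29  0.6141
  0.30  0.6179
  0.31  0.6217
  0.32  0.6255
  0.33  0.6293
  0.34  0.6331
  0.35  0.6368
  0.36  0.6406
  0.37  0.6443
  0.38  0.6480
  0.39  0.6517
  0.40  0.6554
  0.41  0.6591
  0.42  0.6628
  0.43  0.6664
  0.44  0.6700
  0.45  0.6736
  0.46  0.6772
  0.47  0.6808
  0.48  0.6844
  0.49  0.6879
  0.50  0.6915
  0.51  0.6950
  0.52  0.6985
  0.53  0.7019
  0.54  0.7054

77.91

σ√T = 0.43·√0.5 = 0.3041
d₁ = [ln(400/450) + (0.01 + ½·0.43²)·0.5] / (σ√T) = (-0.1178 + 0.0512) / 0.3041 = -0.2189 which rounds to -0.22
d₂ = -0.2189 − 0.3041 = -0.5230 which rounds to -0.52
exp(−rT) = exp(−0.01·0.5) = 0.9950
P = 450·0.9950·N(0.52) − 400·N(0.22) = 450·0.9950·0.6985 − 400·0.5871 = 312.7534 − 234.8400 = 77.9134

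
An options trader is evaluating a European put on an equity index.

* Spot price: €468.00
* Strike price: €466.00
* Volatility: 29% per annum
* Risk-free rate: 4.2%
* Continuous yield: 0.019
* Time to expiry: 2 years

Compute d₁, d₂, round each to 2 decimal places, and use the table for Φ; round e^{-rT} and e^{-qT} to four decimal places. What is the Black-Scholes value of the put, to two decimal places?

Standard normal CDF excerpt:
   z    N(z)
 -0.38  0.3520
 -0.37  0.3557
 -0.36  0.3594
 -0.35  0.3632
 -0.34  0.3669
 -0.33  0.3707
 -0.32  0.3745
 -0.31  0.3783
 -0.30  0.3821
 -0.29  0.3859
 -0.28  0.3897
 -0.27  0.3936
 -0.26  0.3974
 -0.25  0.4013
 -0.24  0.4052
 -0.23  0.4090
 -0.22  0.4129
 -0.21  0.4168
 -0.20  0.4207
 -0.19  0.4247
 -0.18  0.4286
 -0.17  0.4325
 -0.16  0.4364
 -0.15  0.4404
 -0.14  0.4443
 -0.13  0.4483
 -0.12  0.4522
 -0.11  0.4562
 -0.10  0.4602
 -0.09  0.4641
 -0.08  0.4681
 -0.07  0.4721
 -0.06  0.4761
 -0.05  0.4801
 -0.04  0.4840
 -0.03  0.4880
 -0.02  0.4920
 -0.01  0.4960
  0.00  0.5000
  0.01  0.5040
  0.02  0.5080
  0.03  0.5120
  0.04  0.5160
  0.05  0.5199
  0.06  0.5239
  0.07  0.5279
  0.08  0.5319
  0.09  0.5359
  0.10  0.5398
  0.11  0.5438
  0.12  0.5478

σ√T = 0.29·√2 = 0.4101
ln(S/K) + (r − q + σ²/2)T = ln(468/466) + (0.042 − 0.019 + 0.29²/2)·2 = 0.0043 + 0.1301 = 0.1344
d₁ = 0.1344 / 0.4101 = 0.3277 which rounds to 0.33
d₂ = d₁ − σ√T = 0.3277 − 0.4101 = -0.0825 which rounds to -0.08
exp(−qT) = exp(−0.019·2) = 0.9627;  exp(−rT) = exp(−0.042·2) = 0.9194
P = 466·0.9194·N(0.08) − 468·0.9627·N(-0.33) = 466·0.9194·0.5319 − 468·0.9627·0.3707 = 227.8874 − 167.0165 = 60.8709

€60.87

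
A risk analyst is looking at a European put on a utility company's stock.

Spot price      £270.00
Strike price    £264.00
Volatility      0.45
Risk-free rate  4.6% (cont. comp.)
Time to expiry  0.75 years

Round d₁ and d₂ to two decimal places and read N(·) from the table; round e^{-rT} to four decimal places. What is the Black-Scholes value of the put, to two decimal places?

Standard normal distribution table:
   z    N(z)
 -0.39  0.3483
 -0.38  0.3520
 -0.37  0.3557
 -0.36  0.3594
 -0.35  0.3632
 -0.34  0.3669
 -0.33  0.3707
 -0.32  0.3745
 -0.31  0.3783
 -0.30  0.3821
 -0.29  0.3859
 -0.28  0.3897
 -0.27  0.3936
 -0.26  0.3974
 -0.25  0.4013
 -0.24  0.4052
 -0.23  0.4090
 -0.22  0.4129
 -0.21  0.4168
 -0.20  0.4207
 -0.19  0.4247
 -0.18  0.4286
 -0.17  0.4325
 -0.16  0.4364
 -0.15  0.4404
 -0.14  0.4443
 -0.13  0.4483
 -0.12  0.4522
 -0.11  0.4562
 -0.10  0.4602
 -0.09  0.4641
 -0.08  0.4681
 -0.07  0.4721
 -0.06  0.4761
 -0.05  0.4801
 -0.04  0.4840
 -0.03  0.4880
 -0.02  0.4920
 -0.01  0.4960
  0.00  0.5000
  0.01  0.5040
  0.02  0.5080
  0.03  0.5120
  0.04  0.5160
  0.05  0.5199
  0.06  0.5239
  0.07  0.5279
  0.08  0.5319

σ√T = 0.45·√0.75 = 0.3897
ln(S/K) + (r + σ²/2)T = ln(270/264) + (0.046 + 0.45²/2)·0.75 = 0.0225 + 0.1104 = 0.1329
d₁ = 0.1329 / 0.3897 = 0.3410 ⇒ 0.34
d₂ = d₁ − σ√T = 0.3410 − 0.3897 = -0.0487 ⇒ -0.05
e^(−rT) = e^(−0.046·0.75) = 0.9661
P = 264·0.9661·N(0.05) − 270·N(-0.34) = 264·0.9661·0.5199 − 270·0.3669 = 132.6007 − 99.0630 = 33.5377

£33.54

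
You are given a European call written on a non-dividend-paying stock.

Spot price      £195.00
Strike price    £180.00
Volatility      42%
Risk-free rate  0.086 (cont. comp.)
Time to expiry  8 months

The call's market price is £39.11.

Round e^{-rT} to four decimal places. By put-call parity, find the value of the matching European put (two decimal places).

e^(−rT) = e^(−0.086·0.6667) = 0.9443
Put-call parity: C − P = S − K·e^(−rT) = 195 − 180·0.9443 = 195 − 169.9740 = 25.0260
P = C − (C − P) = 39.11 − (25.0260) = 14.0840

£14.08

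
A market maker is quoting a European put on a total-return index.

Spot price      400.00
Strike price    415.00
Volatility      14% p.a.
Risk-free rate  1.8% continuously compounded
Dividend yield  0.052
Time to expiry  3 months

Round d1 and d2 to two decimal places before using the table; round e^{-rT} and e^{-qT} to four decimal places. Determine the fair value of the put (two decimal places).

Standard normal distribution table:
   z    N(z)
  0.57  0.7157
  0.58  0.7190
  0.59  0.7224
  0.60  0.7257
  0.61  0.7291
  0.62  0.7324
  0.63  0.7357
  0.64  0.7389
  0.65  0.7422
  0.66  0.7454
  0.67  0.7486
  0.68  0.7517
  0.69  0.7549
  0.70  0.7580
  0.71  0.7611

T = 0.25;  σ√T = 0.0700
ln(S/K) + (r − q + σ²/2)T = ln(400/415) + (0.018 − 0.052 + 0.14²/2)·0.25 = -0.0368 − 0.0060 = -0.0429
d₁ = -0.0429 / 0.0700 = -0.6123 ⇒ -0.61
d₂ = d₁ − σ√T = -0.6123 − 0.0700 = -0.6823 ⇒ -0.68
e^(−qT) = e^(−0.052·0.25) = 0.9871;  e^(−rT) = e^(−0.018·0.25) = 0.9955
N(−d₂) = N(0.68) = 0.7517;  N(−d₁) = N(0.61) = 0.7291
P = 415·0.9955·0.7517 − 400·0.9871·0.7291 = 310.5517 − 287.8778 = 22.6739

22.67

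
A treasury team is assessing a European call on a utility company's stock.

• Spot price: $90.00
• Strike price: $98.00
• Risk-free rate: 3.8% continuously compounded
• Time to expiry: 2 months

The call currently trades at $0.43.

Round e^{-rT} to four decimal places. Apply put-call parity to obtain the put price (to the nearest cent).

$7.81

e^(−rT) = e^(−0.038·0.1667) = 0.9937
Put-call parity: C − P = S − K·e^(−rT) = 90 − 98·0.9937 = 90 − 97.3826 = -7.3826
P = C − (C − P) = 0.43 − (-7.3826) = 7.8126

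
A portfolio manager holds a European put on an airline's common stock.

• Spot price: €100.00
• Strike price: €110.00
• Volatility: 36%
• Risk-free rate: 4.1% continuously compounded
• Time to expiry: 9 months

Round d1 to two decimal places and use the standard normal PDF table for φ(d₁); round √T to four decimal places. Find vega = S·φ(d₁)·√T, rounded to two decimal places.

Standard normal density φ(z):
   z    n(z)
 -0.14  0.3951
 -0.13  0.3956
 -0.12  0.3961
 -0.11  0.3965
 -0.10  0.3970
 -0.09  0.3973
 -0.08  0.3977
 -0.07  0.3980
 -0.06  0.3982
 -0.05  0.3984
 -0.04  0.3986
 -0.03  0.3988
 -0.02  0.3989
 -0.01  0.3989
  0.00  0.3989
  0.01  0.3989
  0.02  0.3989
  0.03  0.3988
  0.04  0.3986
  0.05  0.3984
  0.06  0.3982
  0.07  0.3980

34.50

T = 0.75;  σ√T = 0.3118
ln(S/K) + (r + σ²/2)T = ln(100/110) + (0.041 + 0.36²/2)·0.75 = -0.0953 + 0.0794 = -0.0160
d₁ = -0.0160 / 0.3118 = -0.0512 which rounds to -0.05
√T = √0.75 = 0.8660
φ(d₁) = φ(-0.05) = 0.3984
vega = S·φ(d₁)·√T = 100·0.3984·0.8660 = 34.5014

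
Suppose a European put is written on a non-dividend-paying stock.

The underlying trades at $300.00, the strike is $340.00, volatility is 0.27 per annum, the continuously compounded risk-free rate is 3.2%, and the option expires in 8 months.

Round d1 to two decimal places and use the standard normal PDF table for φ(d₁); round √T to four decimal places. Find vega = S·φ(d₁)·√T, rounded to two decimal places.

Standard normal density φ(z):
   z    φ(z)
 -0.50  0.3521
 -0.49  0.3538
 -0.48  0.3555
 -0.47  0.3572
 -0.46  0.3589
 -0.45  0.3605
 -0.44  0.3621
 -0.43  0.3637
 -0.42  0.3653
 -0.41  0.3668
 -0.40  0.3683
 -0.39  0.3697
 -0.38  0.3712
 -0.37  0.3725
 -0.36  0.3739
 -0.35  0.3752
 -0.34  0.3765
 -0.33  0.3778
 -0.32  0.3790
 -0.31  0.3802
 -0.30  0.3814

91.59

σ√T = 0.27 × 0.8165 = 0.2205
d₁ = [ln(300/340) + (0.032 + ½·0.27²)·0.6667] / (σ√T) = (-0.1252 + 0.0456) / 0.2205 = -0.3608 ⇒ -0.36
√T = √0.6667 = 0.8165
φ(d₁) = φ(-0.36) = 0.3739
vega = S·φ(d₁)·√T = 300·0.3739·0.8165 = 91.5868
(The call has the same vega.)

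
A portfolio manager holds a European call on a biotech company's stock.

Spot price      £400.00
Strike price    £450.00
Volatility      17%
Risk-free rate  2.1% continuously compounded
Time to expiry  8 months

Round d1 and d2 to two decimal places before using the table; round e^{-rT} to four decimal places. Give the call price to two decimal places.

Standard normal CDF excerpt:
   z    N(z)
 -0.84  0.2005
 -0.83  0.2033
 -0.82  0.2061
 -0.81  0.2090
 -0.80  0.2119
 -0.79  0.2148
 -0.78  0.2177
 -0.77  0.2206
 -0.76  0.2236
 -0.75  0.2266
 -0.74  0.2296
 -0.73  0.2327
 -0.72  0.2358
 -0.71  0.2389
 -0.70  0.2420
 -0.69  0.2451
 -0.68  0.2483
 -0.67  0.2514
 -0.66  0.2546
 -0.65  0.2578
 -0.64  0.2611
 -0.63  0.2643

σ√T = 0.17·√0.6667 = 0.1388
d₁ = [ln(400/450) + (0.021 + 0.17²/2)·0.6667] / 0.1388 = [-0.1178 + 0.0236] / 0.1388 = -0.6783 ≈ -0.68
d₂ = d₁ − σ√T = -0.6783 − 0.1388 = -0.8171 ≈ -0.82
e^(−rT) = e^(−0.021·0.6667) = 0.9861
N(d₁) = N(-0.68) = 0.2483;  N(d₂) = N(-0.82) = 0.2061
C = 400·0.2483 − 450·0.9861·0.2061 = 99.3200 − 91.4558 = 7.8642

£7.86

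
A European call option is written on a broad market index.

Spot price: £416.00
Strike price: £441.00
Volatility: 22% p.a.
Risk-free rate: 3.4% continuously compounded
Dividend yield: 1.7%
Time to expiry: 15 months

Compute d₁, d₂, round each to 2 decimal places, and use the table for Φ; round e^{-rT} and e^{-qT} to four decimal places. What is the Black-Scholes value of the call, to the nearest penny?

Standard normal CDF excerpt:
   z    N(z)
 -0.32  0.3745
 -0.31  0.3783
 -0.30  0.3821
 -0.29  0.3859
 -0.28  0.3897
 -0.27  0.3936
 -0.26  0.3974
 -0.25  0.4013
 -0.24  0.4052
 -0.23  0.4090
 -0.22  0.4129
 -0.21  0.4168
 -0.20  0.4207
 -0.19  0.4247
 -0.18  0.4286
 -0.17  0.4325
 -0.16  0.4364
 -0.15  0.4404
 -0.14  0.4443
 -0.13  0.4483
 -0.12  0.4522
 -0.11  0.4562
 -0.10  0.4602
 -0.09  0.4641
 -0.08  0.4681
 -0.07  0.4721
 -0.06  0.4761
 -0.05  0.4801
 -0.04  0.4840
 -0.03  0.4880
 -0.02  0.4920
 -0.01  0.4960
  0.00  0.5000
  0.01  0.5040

σ√T = 0.22 × 1.1180 = 0.2460
d₁ = [ln(416/441) + (0.034 − 0.017 + 0.22²/2)·1.25] / 0.2460 = [-0.0584 + 0.0515] / 0.2460 = -0.0279 → -0.03
d₂ = d₁ − σ√T = -0.0279 − 0.2460 = -0.2739 → -0.27
e^(−qT) = e^(−0.017·1.25) = 0.9790;  e^(−rT) = e^(−0.034·1.25) = 0.9584
C = 416·0.9790·N(-0.03) − 441·0.9584·N(-0.27) = 416·0.9790·0.4880 − 441·0.9584·0.3936 = 198.7448 − 166.3568 = 32.3881

£32.39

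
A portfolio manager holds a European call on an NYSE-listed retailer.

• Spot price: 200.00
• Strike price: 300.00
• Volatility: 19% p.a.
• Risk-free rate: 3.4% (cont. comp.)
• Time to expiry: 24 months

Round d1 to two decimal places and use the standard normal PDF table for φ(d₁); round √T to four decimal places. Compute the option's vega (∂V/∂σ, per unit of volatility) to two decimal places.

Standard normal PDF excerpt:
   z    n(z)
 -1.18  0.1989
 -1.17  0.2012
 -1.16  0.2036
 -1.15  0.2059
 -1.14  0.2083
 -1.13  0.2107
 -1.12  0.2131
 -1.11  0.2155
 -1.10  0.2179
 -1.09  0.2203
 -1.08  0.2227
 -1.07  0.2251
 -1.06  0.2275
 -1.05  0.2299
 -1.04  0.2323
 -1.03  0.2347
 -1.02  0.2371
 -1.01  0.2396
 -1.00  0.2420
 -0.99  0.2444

60.27

T = 2;  σ√T = 0.2687
ln(S/K) + (r + σ²/2)T = ln(200/300) + (0.034 + 0.19²/2)·2 = -0.4055 + 0.1041 = -0.3014
d₁ = -0.3014 / 0.2687 = -1.1216 ⇒ -1.12
√T = √2 = 1.4142
φ(d₁) = φ(-1.12) = 0.2131
vega = S·φ(d₁)·√T = 200·0.2131·1.4142 = 60.2732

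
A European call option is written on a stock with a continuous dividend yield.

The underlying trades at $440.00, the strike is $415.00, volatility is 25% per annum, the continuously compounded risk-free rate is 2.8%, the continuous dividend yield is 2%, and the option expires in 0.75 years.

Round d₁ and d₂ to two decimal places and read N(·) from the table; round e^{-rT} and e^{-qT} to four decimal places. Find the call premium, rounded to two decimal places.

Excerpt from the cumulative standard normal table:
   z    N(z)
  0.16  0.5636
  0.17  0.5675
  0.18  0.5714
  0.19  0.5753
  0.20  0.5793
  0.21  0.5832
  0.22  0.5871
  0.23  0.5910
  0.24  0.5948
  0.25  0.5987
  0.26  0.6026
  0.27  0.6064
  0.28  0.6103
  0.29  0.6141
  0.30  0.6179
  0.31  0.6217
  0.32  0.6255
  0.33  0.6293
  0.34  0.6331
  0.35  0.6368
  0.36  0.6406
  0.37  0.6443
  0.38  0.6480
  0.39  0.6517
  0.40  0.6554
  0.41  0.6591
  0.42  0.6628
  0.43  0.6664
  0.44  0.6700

T = 0.75;  σ√T = 0.2165
d₁ = [ln(440/415) + (0.028 − 0.02 + 0.25²/2)·0.75] / 0.2165 = [0.0585 + 0.0294] / 0.2165 = 0.4061 which rounds to 0.41
d₂ = d₁ − σ√T = 0.4061 − 0.2165 = 0.1896 which rounds to 0.19
e^(−qT) = e^(−0.02·0.75) = 0.9851;  e^(−rT) = e^(−0.028·0.75) = 0.9792
N(d₁) = N(0.41) = 0.6591;  N(d₂) = N(0.19) = 0.5753
C = 440·0.9851·0.6591 − 415·0.9792·0.5753 = 285.6829 − 233.7835 = 51.8994

$51.90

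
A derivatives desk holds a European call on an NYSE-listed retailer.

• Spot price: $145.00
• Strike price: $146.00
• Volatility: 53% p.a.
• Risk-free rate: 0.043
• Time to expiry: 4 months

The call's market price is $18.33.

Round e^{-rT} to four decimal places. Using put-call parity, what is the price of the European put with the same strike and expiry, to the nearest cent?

$17.26

e^(−rT) = e^(−0.043·0.3333) = 0.9858
Put-call parity: C − P = S − K·e^(−rT) = 145 − 146·0.9858 = 145 − 143.9268 = 1.0732
P = C − (C − P) = 18.33 − (1.0732) = 17.2568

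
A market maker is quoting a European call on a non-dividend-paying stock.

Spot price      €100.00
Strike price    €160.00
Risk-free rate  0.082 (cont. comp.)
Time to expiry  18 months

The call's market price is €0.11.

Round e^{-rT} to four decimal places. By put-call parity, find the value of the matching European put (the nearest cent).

exp(−rT) = exp(−0.082·1.5) = 0.8843
Put-call parity: C − P = S − K·e^(−rT) = 100 − 160·0.8843 = 100 − 141.4880 = -41.4880
P = C − (C − P) = 0.11 − (-41.4880) = 41.5980

€41.60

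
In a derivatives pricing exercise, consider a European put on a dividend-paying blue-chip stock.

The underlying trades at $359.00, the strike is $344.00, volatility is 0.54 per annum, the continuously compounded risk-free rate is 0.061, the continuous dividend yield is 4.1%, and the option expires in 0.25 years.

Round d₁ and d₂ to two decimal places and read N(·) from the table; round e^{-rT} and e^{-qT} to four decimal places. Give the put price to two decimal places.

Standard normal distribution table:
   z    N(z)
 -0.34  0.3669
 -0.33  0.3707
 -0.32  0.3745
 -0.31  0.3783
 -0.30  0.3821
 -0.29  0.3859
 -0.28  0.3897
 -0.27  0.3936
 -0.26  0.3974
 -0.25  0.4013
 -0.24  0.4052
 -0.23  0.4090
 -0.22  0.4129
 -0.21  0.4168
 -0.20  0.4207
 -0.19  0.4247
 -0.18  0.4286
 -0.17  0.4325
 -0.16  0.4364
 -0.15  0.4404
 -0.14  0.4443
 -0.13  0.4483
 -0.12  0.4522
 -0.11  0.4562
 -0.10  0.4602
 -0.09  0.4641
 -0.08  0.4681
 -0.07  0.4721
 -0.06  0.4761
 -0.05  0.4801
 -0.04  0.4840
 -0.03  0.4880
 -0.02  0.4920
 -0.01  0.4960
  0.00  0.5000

σ√T = 0.54·√0.25 = 0.2700
d₁ = [ln(359/344) + (0.061 − 0.041 + 0.54²/2)·0.25] / 0.2700 = [0.0427 + 0.0415] / 0.2700 = 0.3116 ≈ 0.31
d₂ = d₁ − σ√T = 0.3116 − 0.2700 = 0.0416 ≈ 0.04
e^(−qT) = e^(−0.041·0.25) = 0.9898;  e^(−rT) = e^(−0.061·0.25) = 0.9849
N(−d₂) = N(-0.04) = 0.4840;  N(−d₁) = N(-0.31) = 0.3783
P = 344·0.9849·0.4840 − 359·0.9898·0.3783 = 163.9819 − 134.4244 = 29.5575

$29.56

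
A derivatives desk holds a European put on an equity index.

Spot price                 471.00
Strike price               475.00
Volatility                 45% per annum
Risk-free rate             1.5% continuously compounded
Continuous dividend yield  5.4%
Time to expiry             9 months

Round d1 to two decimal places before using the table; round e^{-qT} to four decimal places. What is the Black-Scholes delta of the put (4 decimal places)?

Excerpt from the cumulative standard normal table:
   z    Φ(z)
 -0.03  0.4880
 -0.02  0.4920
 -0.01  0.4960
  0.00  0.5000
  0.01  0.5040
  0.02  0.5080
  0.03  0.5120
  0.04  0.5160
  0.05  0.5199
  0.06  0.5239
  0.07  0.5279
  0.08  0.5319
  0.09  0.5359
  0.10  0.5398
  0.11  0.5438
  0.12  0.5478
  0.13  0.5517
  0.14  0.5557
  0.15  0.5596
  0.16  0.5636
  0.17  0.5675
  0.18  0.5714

-0.4419

T = 0.75;  σ√T = 0.3897
ln(S/K) + (r − q + σ²/2)T = ln(471/475) + (0.015 − 0.054 + 0.45²/2)·0.75 = -0.0085 + 0.0467 = 0.0382
d₁ = 0.0382 / 0.3897 = 0.0981 which rounds to 0.10
N(d₁) = N(0.10) = 0.5398
Δ_put = e^(−qT)·(N(d₁) − 1) = 0.9603·(0.5398 − 1) = -0.4419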